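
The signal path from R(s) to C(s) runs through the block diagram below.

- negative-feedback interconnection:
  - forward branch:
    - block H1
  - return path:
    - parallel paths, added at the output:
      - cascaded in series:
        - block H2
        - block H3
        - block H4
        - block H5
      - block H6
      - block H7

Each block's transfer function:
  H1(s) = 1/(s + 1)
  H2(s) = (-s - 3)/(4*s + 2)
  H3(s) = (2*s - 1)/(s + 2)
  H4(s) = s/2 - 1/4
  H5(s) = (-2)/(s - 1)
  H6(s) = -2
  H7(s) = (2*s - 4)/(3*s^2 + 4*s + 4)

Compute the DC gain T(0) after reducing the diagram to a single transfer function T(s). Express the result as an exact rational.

The answer is -8/19.

Reasoning:
Step 1 - cascade H2, H3, H4, H5 -> (4*s^3 + 8*s^2 - 11*s + 3)/(8*s^3 + 12*s^2 - 12*s - 8)
Step 2 - reduce the parallel group (H2*H3*H4*H5), H6, H7 -> (-36*s^5 - 80*s^4 - 81*s^3 - 27*s^2 + 160*s + 108)/(24*s^5 + 68*s^4 + 44*s^3 - 24*s^2 - 80*s - 32)
Step 3 - reduce the feedback loop with forward H1 and return ((H2*H3*H4*H5)+H6+H7) -> (24*s^5 + 68*s^4 + 44*s^3 - 24*s^2 - 80*s - 32)/(24*s^6 + 56*s^5 + 32*s^4 - 61*s^3 - 131*s^2 + 48*s + 76)
DC gain: substitute s = 0 into T(s) from step 3: T(0) = -32/76 = -8/19.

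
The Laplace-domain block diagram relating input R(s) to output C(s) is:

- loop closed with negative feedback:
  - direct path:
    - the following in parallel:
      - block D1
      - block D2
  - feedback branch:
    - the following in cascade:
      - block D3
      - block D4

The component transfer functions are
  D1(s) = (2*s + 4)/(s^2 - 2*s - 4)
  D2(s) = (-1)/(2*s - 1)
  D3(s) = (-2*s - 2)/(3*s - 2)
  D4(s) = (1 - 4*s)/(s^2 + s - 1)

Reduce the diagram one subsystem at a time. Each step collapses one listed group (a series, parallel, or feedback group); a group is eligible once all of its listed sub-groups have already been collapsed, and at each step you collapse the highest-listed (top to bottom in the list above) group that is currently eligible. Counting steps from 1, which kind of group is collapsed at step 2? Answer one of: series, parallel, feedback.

[1] reduce the parallel group D1, D2
[2] cascade D3, D4
[3] apply the feedback formula to (D1+D2), (D3*D4)
At step 2 the group reduced is series.

Answer: series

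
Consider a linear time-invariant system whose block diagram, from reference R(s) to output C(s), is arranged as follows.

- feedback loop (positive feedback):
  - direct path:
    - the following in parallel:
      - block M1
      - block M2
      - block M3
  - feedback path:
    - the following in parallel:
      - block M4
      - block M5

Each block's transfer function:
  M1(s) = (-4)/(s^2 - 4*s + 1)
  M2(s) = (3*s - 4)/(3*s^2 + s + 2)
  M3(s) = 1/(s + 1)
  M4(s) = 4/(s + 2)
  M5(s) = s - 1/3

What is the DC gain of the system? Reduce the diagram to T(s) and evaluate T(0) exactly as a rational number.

First reduce the diagram to T(s).

1. add M1, M2, M3 (parallel) gives (6*s^4 - 36*s^3 - 12*s^2 - 4*s - 10)/(3*s^5 - 8*s^4 - 10*s^3 - 6*s^2 - 5*s + 2)
2. add M4, M5 (parallel) gives (3*s^2 + 5*s + 10)/(3*s + 6)
3. apply the feedback formula to (M1+M2+M3), (M4+M5) gives (-18*s^5 + 72*s^4 + 252*s^3 + 84*s^2 + 54*s + 60)/(9*s^6 - 72*s^5 - 78*s^4 - 354*s^3 - 119*s^2 - 66*s - 112)
Evaluating the step-3 result (the overall T(s)) at s = 0 gives T(0) = 60/(-112) = -15/28.

Answer: -15/28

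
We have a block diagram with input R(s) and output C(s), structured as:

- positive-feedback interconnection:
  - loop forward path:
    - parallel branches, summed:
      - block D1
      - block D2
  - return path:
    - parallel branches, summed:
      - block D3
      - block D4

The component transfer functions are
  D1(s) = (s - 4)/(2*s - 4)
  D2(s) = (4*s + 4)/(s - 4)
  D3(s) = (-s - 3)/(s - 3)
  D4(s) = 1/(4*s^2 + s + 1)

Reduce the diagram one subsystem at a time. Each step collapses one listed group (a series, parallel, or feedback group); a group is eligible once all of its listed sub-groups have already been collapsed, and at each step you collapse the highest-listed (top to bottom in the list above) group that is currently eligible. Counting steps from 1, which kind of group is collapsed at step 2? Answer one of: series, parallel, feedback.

Reducing step by step:

Step 1: combine D1, D2 in parallel
Step 2: add D3, D4 (parallel)
Step 3: close the feedback loop around (D1+D2), (D3+D4)
At step 2 the group reduced is parallel.

Answer: parallel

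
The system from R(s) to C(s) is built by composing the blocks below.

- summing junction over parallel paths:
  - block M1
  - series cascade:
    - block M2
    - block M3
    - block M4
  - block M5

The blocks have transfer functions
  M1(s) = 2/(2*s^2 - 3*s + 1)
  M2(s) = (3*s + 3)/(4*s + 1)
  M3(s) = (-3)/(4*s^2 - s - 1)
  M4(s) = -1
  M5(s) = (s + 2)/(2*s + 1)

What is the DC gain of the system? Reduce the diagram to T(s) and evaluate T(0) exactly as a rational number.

1. multiply M2, M3, M4 (series), giving (9*s + 9)/(16*s^3 - 5*s - 1)
2. add M1, (M2*M3*M4), M5 (parallel), giving (32*s^6 + 16*s^5 + 10*s^4 + 57*s^3 - 41*s^2 - 19*s + 5)/(64*s^6 - 64*s^5 - 36*s^4 + 32*s^3 + 9*s^2 - 4*s - 1)
DC gain: substitute s = 0 into T(s) from step 2: T(0) = 5/(-1) = -5.

Answer: -5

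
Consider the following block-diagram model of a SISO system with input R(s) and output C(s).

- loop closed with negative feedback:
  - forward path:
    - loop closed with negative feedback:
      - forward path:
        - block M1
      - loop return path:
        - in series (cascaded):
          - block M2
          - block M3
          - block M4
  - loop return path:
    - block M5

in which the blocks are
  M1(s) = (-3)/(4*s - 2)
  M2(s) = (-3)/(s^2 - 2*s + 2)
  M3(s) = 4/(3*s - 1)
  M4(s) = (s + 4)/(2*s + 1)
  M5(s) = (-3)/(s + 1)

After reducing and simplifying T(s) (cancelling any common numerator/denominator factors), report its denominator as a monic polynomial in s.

Step 1 - multiply M2, M3, M4 (series) -> (-12*s - 48)/(6*s^4 - 11*s^3 + 9*s^2 + 4*s - 2)
Step 2 - apply the feedback formula to M1, (M2*M3*M4) -> (-18*s^4 + 33*s^3 - 27*s^2 - 12*s + 6)/(24*s^5 - 56*s^4 + 58*s^3 - 2*s^2 + 20*s + 148)
Step 3 - collapse the loop ([M1/(1+M1*(M2*M3*M4))] forward, M5 return) -> (-18*s^5 + 15*s^4 + 6*s^3 - 39*s^2 - 6*s + 6)/(24*s^6 - 32*s^5 + 56*s^4 - 43*s^3 + 99*s^2 + 204*s + 130)
T(s) is the step-3 result (common factors already cancelled). Leading coefficient of the denominator: 24. Divide through by 24 for the monic polynomial.

Hence the answer: s^6 - 4*s^5/3 + 7*s^4/3 - 43*s^3/24 + 33*s^2/8 + 17*s/2 + 65/12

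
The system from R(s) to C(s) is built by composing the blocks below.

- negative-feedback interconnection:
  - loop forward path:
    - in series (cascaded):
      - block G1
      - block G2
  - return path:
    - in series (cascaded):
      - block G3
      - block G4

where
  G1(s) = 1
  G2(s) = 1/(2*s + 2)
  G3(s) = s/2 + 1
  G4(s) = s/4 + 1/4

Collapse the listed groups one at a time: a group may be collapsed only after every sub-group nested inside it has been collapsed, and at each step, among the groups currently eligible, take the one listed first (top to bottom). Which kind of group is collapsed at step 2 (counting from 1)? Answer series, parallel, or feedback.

[1] series reduction of G1, G2
[2] series reduction of G3, G4
[3] collapse the loop ((G1*G2) forward, (G3*G4) return)
Step 2: series.

Answer: series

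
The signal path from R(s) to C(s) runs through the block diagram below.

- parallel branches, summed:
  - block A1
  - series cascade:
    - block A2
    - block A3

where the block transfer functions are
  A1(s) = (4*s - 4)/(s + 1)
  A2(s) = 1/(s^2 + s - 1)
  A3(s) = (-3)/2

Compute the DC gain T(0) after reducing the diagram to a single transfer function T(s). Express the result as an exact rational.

First reduce the diagram to T(s).

Step 1: multiply A2, A3 (series) -> (-3)/(2*s^2 + 2*s - 2)
Step 2: reduce the parallel group A1, (A2*A3) -> (8*s^3 - 19*s + 5)/(2*s^3 + 4*s^2 - 2)
Evaluating the step-2 result (the overall T(s)) at s = 0 gives T(0) = 5/(-2) = -5/2.

Answer: -5/2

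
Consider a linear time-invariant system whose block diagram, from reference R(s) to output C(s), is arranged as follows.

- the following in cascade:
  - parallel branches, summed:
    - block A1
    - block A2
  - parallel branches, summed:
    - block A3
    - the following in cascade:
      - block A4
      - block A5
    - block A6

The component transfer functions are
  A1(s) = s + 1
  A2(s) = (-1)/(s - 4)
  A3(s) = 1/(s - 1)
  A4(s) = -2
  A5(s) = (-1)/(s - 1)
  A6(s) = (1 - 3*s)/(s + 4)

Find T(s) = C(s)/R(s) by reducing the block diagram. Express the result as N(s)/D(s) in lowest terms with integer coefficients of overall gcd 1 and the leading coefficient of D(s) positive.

[1] sum the parallel branches A1, A2, giving (s^2 - 3*s - 5)/(s - 4)
[2] combine A4, A5 in series, giving 2/(s - 1)
[3] reduce the parallel group A3, (A4*A5), A6, giving (-3*s^2 + 7*s + 11)/(s^2 + 3*s - 4)
[4] combine (A1+A2), (A3+(A4*A5)+A6) in series - this is the overall T(s), already in the required normalized form

Therefore the answer is (-3*s^4 + 16*s^3 + 5*s^2 - 68*s - 55)/(s^3 - s^2 - 16*s + 16).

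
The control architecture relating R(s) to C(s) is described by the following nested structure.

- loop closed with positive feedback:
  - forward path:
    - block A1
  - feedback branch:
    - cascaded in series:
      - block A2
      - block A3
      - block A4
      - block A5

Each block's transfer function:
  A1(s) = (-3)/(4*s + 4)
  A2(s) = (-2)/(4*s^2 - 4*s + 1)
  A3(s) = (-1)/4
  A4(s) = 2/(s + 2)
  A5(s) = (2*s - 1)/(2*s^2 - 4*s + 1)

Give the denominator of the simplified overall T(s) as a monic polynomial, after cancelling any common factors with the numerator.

First reduce the diagram to T(s).

1. combine A2, A3, A4, A5 in series gives 1/(4*s^4 - 2*s^3 - 14*s^2 + 11*s - 2)
2. reduce the feedback loop with forward A1 and return (A2*A3*A4*A5) gives (-12*s^4 + 6*s^3 + 42*s^2 - 33*s + 6)/(16*s^5 + 8*s^4 - 64*s^3 - 12*s^2 + 36*s - 5)
No further cancellation is possible in the step-2 result, so that is T(s). Its denominator becomes monic after dividing by the leading coefficient 16.

Answer: s^5 + s^4/2 - 4*s^3 - 3*s^2/4 + 9*s/4 - 5/16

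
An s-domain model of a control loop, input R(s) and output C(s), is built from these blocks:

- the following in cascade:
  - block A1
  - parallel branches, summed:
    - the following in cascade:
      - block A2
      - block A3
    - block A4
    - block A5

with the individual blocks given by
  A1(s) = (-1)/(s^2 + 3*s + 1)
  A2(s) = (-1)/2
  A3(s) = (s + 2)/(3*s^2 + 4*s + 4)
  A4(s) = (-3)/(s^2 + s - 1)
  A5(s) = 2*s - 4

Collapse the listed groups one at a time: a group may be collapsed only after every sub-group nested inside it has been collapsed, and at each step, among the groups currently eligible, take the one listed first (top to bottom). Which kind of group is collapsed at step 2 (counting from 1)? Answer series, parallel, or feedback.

1. combine A2, A3 in series
2. add (A2*A3), A4, A5 (parallel)
3. combine A1, ((A2*A3)+A4+A5) in series
So the answer for step 2 is parallel.

Therefore the answer is parallel.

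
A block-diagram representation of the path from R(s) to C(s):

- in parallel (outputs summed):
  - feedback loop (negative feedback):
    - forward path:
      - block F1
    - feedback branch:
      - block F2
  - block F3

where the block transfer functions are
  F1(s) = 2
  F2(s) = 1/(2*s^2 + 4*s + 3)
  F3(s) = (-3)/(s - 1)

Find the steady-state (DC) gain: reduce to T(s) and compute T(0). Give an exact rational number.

(1) collapse the loop (F1 forward, F2 return) = (4*s^2 + 8*s + 6)/(2*s^2 + 4*s + 5)
(2) reduce the parallel group [F1/(1+F1*F2)], F3 = (4*s^3 - 2*s^2 - 14*s - 21)/(2*s^3 + 2*s^2 + s - 5)
The step-2 result is T(s). Setting s = 0: T(0) = -21/(-5) = 21/5.

Therefore the answer is 21/5.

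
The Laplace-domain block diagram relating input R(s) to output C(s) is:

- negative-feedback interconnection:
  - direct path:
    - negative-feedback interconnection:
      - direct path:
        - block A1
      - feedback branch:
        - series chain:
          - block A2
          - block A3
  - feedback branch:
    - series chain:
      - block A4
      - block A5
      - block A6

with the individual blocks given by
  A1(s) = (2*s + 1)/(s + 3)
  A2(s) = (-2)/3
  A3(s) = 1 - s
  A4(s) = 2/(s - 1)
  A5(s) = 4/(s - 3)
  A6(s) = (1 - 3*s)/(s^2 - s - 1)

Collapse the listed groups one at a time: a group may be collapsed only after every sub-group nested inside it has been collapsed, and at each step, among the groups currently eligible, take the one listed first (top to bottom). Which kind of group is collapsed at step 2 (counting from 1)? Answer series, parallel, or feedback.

Answer: feedback

Working:
1. series reduction of A2, A3
2. apply the feedback formula to A1, (A2*A3)
3. cascade A4, A5, A6
4. apply the feedback formula to [A1/(1+A1*(A2*A3))], (A4*A5*A6)
At step 2 the group reduced is feedback.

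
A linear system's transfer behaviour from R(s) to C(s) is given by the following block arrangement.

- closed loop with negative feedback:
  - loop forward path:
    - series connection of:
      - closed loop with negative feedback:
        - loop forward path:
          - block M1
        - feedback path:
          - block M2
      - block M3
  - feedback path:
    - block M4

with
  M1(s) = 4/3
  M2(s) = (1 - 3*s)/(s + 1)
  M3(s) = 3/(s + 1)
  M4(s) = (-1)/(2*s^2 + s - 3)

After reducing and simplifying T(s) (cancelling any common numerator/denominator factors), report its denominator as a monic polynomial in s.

Step 1: reduce the feedback loop with forward M1 and return M2: (-4*s - 4)/(9*s - 7)
Step 2: multiply [M1/(1+M1*M2)], M3 (series): (-12)/(9*s - 7)
Step 3: collapse the loop (([M1/(1+M1*M2)]*M3) forward, M4 return): (-24*s^2 - 12*s + 36)/(18*s^3 - 5*s^2 - 34*s + 33)
The result of step 3 is T(s) in lowest terms. Its denominator has leading coefficient 18; dividing the denominator through by 18 makes it monic.

Final answer: s^3 - 5*s^2/18 - 17*s/9 + 11/6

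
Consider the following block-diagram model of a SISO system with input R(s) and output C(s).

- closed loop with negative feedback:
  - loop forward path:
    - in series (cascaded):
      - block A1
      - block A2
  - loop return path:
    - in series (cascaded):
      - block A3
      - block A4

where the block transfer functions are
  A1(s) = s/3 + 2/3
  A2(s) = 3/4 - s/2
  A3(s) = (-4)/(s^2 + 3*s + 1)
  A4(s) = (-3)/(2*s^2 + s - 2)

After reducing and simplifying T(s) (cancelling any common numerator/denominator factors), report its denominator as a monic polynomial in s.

(1) reduce the series chain A1, A2, giving -s^2/6 - s/12 + 1/2
(2) cascade A3, A4, giving 12/(2*s^4 + 7*s^3 + 3*s^2 - 5*s - 2)
(3) collapse the loop ((A1*A2) forward, (A3*A4) return), giving (-4*s^6 - 16*s^5 - s^4 + 49*s^3 + 27*s^2 - 28*s - 12)/(24*s^4 + 84*s^3 + 12*s^2 - 72*s + 48)
The result of step 3 is T(s) in lowest terms. Its denominator has leading coefficient 24; dividing the denominator through by 24 makes it monic.

Final answer: s^4 + 7*s^3/2 + s^2/2 - 3*s + 2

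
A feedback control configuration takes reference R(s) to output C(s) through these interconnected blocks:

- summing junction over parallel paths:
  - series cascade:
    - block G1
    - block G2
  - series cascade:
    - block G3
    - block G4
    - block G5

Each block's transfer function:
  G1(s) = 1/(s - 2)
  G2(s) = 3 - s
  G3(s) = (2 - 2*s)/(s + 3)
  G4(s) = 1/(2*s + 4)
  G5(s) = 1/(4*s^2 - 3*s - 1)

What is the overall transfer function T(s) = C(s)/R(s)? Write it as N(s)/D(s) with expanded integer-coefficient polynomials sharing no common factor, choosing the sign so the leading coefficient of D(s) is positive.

First reduce the diagram to T(s).

[1] combine G1, G2 in series -> (3 - s)/(s - 2)
[2] series reduction of G3, G4, G5 -> (-1)/(4*s^3 + 21*s^2 + 29*s + 6)
[3] add (G1*G2), (G3*G4*G5) (parallel), which is the overall transfer function T(s) = C(s)/R(s) in lowest terms

Answer: (-4*s^4 - 9*s^3 + 34*s^2 + 80*s + 20)/(4*s^4 + 13*s^3 - 13*s^2 - 52*s - 12)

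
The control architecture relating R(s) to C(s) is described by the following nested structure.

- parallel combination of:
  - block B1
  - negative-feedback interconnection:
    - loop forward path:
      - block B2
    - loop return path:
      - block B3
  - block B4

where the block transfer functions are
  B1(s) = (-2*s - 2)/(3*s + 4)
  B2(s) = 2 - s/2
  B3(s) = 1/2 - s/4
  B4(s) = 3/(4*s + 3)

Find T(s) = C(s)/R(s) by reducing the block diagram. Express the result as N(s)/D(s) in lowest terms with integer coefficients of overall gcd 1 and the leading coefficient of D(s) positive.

Reducing step by step:

Step 1. feedback reduction of B2, B3 gives (16 - 4*s)/(s^2 - 6*s + 16)
Step 2. parallel reduction of B1, [B2/(1+B2*B3)], B4: this yields T(s), and no further normalization is needed

Answer: (-8*s^4 - 5*s^3 + 236*s + 288)/(12*s^4 - 47*s^3 + 54*s^2 + 328*s + 192)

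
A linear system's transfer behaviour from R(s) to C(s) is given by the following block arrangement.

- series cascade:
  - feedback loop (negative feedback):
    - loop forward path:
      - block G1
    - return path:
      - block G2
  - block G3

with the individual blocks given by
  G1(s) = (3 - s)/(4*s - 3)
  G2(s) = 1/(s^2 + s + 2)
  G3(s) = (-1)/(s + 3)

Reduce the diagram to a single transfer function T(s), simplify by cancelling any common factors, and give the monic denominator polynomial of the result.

(1) reduce the feedback loop with forward G1 and return G2; result (-s^3 + 2*s^2 + s + 6)/(4*s^3 + s^2 + 4*s - 3)
(2) reduce the series chain [G1/(1+G1*G2)], G3; result (s^3 - 2*s^2 - s - 6)/(4*s^4 + 13*s^3 + 7*s^2 + 9*s - 9)
The result of step 2 is T(s) in lowest terms. Its denominator has leading coefficient 4; dividing the denominator through by 4 makes it monic.

Therefore the answer is s^4 + 13*s^3/4 + 7*s^2/4 + 9*s/4 - 9/4.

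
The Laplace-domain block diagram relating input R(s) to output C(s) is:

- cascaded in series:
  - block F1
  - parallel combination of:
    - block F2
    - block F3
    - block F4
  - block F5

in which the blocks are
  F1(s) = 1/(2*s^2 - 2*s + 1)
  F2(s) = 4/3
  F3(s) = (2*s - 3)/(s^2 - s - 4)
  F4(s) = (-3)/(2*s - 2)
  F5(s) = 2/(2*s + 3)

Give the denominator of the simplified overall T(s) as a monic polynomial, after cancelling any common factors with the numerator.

Step 1 - add F2, F3, F4 (parallel): (8*s^3 - 13*s^2 - 45*s + 86)/(6*s^3 - 12*s^2 - 18*s + 24)
Step 2 - reduce the series chain F1, (F2+F3+F4), F5: (8*s^3 - 13*s^2 - 45*s + 86)/(12*s^6 - 18*s^5 - 60*s^4 + 63*s^3 + 42*s^2 - 75*s + 36)
T(s) is the step-2 result (common factors already cancelled). Leading coefficient of the denominator: 12. Divide through by 12 for the monic polynomial.

Final answer: s^6 - 3*s^5/2 - 5*s^4 + 21*s^3/4 + 7*s^2/2 - 25*s/4 + 3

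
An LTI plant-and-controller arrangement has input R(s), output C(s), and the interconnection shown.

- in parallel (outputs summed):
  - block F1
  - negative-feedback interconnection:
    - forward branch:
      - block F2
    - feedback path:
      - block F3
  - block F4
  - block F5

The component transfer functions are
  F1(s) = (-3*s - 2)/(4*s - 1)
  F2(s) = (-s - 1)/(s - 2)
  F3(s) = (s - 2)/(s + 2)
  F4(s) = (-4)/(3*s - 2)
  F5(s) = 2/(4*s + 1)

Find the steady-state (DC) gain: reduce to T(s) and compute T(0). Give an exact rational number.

First reduce the diagram to T(s).

Step 1. apply the feedback formula to F2, F3 -> (-s^2 - 3*s - 2)/(s - 2)
Step 2. parallel reduction of F1, [F2/(1+F2*F3)], F4, F5 -> (-48*s^5 - 148*s^4 + 26*s^3 + 163*s^2 + 24*s - 28)/(48*s^4 - 128*s^3 + 61*s^2 + 8*s - 4)
Step 2 gives the overall T(s). Then T(0) = -28/(-4) = 7.

Answer: 7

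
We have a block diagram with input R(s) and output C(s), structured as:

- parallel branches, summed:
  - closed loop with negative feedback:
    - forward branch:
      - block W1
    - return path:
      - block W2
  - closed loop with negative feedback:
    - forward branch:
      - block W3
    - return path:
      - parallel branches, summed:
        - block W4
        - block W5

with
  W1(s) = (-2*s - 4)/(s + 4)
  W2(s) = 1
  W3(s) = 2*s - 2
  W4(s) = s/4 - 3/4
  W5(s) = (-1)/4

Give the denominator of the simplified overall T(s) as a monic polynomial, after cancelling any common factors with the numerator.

Step 1 - collapse the loop (W1 forward, W2 return): (2*s + 4)/s
Step 2 - parallel reduction of W4, W5: s/4 - 1
Step 3 - reduce the feedback loop with forward W3 and return (W4+W5): (4*s - 4)/(s^2 - 5*s + 6)
Step 4 - add [W1/(1+W1*W2)], [W3/(1+W3*(W4+W5))] (parallel): (2*s^3 - 2*s^2 - 12*s + 24)/(s^3 - 5*s^2 + 6*s)
The result of step 4 is T(s) in lowest terms. Its denominator already has leading coefficient 1, so it is monic as it stands.

Hence the answer: s^3 - 5*s^2 + 6*s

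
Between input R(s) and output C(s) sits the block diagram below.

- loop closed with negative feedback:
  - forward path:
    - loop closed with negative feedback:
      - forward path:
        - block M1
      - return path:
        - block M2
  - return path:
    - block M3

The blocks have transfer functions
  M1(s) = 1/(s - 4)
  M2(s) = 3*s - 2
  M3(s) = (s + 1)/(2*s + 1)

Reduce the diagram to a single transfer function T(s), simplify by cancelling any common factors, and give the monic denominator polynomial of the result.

[1] apply the feedback formula to M1, M2 -> 1/(4*s - 6)
[2] reduce the feedback loop with forward [M1/(1+M1*M2)] and return M3 -> (2*s + 1)/(8*s^2 - 7*s - 5)
No further cancellation is possible in the step-2 result, so that is T(s). Its denominator becomes monic after dividing by the leading coefficient 8.

Therefore the answer is s^2 - 7*s/8 - 5/8.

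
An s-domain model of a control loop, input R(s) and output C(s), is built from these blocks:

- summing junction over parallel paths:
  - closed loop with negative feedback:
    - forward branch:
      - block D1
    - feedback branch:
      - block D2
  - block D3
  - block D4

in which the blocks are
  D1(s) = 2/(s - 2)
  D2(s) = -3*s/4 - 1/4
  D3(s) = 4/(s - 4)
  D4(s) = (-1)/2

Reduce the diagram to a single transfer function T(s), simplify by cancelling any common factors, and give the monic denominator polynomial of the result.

Answer: s^2 + s - 20

Working:
1. collapse the loop (D1 forward, D2 return); result (-4)/(s + 5)
2. sum the parallel branches [D1/(1+D1*D2)], D3, D4; result (-s^2 - s + 92)/(2*s^2 + 2*s - 40)
T(s) is the step-2 result (common factors already cancelled). Leading coefficient of the denominator: 2. Divide through by 2 for the monic polynomial.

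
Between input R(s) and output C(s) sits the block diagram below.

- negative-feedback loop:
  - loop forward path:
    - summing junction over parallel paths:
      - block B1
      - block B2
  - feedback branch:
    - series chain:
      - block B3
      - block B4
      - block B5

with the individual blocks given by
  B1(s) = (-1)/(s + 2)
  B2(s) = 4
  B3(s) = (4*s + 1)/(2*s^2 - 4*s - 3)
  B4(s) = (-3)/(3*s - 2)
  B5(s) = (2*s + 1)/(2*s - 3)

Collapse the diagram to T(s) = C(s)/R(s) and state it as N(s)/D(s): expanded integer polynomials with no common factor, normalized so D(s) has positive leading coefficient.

The answer is (48*s^5 - 116*s^4 - 166*s^3 + 382*s^2 + 33*s - 126)/(12*s^5 - 26*s^4 - 150*s^3 - 133*s^2 - 126*s - 57).

Reasoning:
Step 1: parallel reduction of B1, B2 -> (4*s + 7)/(s + 2)
Step 2: combine B3, B4, B5 in series -> (-24*s^2 - 18*s - 3)/(12*s^4 - 50*s^3 + 46*s^2 + 15*s - 18)
Step 3: collapse the loop ((B1+B2) forward, (B3*B4*B5) return): this yields T(s), and no further normalization is needed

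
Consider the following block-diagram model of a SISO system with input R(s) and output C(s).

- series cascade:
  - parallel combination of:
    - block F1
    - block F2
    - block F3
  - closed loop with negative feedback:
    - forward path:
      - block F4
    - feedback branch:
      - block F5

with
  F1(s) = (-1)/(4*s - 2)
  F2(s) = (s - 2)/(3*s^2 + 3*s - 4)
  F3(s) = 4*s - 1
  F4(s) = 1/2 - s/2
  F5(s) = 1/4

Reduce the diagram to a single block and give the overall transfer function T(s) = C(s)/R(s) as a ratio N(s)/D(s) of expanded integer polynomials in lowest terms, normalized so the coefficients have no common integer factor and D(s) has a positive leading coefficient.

Answer: (96*s^5 - 72*s^4 - 210*s^3 + 268*s^2 - 82*s)/(6*s^4 - 51*s^3 - 38*s^2 + 103*s - 36)

Working:
Step 1: combine F1, F2, F3 in parallel gives (48*s^4 + 12*s^3 - 93*s^2 + 41*s)/(12*s^3 + 6*s^2 - 22*s + 8)
Step 2: close the feedback loop around F4, F5 gives (4*s - 4)/(s - 9)
Step 3: cascade (F1+F2+F3), [F4/(1+F4*F5)], giving the overall T(s)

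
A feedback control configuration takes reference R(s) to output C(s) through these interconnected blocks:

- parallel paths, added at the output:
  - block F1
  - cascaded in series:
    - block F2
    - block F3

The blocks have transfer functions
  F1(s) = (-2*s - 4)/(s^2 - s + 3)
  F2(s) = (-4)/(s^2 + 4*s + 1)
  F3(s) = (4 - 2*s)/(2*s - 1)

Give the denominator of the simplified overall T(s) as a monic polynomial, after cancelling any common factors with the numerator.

Answer: s^5 + 5*s^4/2 - 3*s^3/2 + 11*s^2 - 5*s/2 - 3/2

Working:
(1) reduce the series chain F2, F3; result (8*s - 16)/(2*s^3 + 7*s^2 - 2*s - 1)
(2) combine F1, (F2*F3) in parallel; result (-4*s^4 - 14*s^3 - 48*s^2 + 50*s - 44)/(2*s^5 + 5*s^4 - 3*s^3 + 22*s^2 - 5*s - 3)
T(s) is the step-2 result (common factors already cancelled). Leading coefficient of the denominator: 2. Divide through by 2 for the monic polynomial.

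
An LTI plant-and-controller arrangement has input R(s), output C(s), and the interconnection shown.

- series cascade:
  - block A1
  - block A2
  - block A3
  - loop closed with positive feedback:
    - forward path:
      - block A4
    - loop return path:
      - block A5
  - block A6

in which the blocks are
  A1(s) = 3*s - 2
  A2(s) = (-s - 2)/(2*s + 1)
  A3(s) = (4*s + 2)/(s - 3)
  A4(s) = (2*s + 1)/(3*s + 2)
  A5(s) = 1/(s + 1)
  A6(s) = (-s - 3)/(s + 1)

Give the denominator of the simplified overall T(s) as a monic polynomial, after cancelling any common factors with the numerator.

Answer: s^3 - 2*s^2 - 8*s/3 - 1

Working:
Step 1 - close the feedback loop around A4, A5 -> (2*s^2 + 3*s + 1)/(3*s^2 + 3*s + 1)
Step 2 - reduce the series chain A1, A2, A3, [A4/(1-A4*A5)], A6 -> (12*s^4 + 58*s^3 + 58*s^2 - 32*s - 24)/(3*s^3 - 6*s^2 - 8*s - 3)
No further cancellation is possible in the step-2 result, so that is T(s). Its denominator becomes monic after dividing by the leading coefficient 3.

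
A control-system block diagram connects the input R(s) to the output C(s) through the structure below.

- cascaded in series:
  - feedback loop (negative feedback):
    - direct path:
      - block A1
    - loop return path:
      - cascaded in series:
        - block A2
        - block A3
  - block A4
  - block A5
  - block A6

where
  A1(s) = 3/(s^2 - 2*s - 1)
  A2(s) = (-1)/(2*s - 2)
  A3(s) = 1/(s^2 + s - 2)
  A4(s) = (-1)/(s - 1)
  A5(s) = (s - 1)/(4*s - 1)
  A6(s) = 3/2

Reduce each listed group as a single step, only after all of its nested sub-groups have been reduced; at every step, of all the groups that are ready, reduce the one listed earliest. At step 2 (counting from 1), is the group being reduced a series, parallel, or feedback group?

1. cascade A2, A3
2. close the feedback loop around A1, (A2*A3)
3. multiply [A1/(1+A1*(A2*A3))], A4, A5, A6 (series)
So the answer for step 2 is feedback.

Therefore the answer is feedback.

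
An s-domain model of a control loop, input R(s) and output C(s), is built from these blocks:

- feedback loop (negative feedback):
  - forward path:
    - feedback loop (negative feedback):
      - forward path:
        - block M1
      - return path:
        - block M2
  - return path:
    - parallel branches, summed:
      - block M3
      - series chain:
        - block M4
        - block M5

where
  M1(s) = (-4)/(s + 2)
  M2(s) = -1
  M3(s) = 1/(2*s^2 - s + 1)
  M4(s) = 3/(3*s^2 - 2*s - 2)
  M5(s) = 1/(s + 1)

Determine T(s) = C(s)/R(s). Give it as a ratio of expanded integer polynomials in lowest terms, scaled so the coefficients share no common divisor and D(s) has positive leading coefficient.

Step 1 - reduce the feedback loop with forward M1 and return M2; result (-4)/(s + 6)
Step 2 - reduce the series chain M4, M5; result 3/(3*s^3 + s^2 - 4*s - 2)
Step 3 - parallel reduction of M3, (M4*M5); result (3*s^3 + 7*s^2 - 7*s + 1)/(6*s^5 - s^4 - 6*s^3 + s^2 - 2*s - 2)
Step 4 - collapse the loop ([M1/(1+M1*M2)] forward, (M3+(M4*M5)) return), which is the overall transfer function T(s) = C(s)/R(s) in lowest terms

Hence the answer: (-24*s^5 + 4*s^4 + 24*s^3 - 4*s^2 + 8*s + 8)/(6*s^6 + 35*s^5 - 12*s^4 - 47*s^3 - 24*s^2 + 14*s - 16)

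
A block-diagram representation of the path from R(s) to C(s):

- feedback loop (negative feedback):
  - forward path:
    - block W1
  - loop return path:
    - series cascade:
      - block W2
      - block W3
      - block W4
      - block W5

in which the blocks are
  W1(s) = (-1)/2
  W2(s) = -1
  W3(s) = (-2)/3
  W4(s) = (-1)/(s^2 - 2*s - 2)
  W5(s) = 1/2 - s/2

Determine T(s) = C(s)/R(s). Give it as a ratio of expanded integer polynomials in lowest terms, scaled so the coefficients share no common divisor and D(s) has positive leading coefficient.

Step 1 - multiply W2, W3, W4, W5 (series) gives (s - 1)/(3*s^2 - 6*s - 6)
Step 2 - feedback reduction of W1, (W2*W3*W4*W5), which is the overall transfer function T(s) = C(s)/R(s) in lowest terms

Therefore the answer is (-3*s^2 + 6*s + 6)/(6*s^2 - 13*s - 11).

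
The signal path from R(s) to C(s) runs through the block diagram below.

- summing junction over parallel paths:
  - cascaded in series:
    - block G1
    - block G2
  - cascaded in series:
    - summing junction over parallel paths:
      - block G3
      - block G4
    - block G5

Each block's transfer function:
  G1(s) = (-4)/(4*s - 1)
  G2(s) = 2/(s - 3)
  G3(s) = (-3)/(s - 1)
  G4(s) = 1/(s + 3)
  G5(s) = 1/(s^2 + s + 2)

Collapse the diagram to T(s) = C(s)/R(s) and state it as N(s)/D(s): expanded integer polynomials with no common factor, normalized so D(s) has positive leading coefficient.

The answer is (-8*s^4 - 32*s^3 - 22*s^2 + 116*s + 18)/(4*s^6 - s^5 - 32*s^4 - 34*s^2 + 81*s - 18).

Reasoning:
1. reduce the series chain G1, G2 -> (-8)/(4*s^2 - 13*s + 3)
2. sum the parallel branches G3, G4 -> (-2*s - 10)/(s^2 + 2*s - 3)
3. series reduction of (G3+G4), G5 -> (-2*s - 10)/(s^4 + 3*s^3 + s^2 + s - 6)
4. add (G1*G2), ((G3+G4)*G5) (parallel); the result is T(s) itself (integer coefficients, no common factor, positive leading denominator coefficient)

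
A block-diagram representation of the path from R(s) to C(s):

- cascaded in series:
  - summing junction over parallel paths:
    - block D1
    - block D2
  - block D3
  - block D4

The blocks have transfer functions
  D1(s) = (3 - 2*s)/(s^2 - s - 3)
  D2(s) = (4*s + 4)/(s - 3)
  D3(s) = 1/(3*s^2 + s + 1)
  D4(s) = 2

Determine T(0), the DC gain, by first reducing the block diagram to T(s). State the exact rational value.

Answer: -14/3

Working:
(1) parallel reduction of D1, D2; result (4*s^3 - 2*s^2 - 7*s - 21)/(s^3 - 4*s^2 + 9)
(2) reduce the series chain (D1+D2), D3, D4; result (8*s^3 - 4*s^2 - 14*s - 42)/(3*s^5 - 11*s^4 - 3*s^3 + 23*s^2 + 9*s + 9)
That last expression is T(s); at s = 0 only the constant terms survive, so T(0) = -42/9 = -14/3.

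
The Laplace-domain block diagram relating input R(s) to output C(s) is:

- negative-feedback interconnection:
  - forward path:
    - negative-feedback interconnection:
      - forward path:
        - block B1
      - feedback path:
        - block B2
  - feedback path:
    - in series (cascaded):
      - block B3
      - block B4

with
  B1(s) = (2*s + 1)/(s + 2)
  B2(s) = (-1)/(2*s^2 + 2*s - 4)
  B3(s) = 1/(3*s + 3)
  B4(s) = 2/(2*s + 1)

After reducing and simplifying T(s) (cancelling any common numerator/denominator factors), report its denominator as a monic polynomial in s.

[1] collapse the loop (B1 forward, B2 return) = (4*s^3 + 6*s^2 - 6*s - 4)/(2*s^3 + 6*s^2 - 2*s - 9)
[2] reduce the series chain B3, B4 = 2/(6*s^2 + 9*s + 3)
[3] close the feedback loop around [B1/(1+B1*B2)], (B3*B4) = (12*s^4 + 30*s^3 - 30*s - 12)/(6*s^4 + 24*s^3 + 16*s^2 - 29*s - 35)
That last expression is T(s), already simplified. Scaling its denominator by 1/6 (the reciprocal of the leading coefficient) yields the monic denominator.

Final answer: s^4 + 4*s^3 + 8*s^2/3 - 29*s/6 - 35/6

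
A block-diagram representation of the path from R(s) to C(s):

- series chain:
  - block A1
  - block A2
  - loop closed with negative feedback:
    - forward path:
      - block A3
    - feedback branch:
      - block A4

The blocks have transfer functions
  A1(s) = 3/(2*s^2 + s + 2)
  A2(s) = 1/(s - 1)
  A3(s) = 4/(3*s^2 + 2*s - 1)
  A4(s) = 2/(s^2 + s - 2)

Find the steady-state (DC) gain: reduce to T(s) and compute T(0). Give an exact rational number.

(1) reduce the feedback loop with forward A3 and return A4 gives (4*s^2 + 4*s - 8)/(3*s^4 + 5*s^3 - 5*s^2 - 5*s + 10)
(2) cascade A1, A2, [A3/(1+A3*A4)] gives (12*s + 24)/(6*s^6 + 13*s^5 + s^4 - 5*s^3 + 5*s^2 + 20)
Evaluating the step-2 result (the overall T(s)) at s = 0 gives T(0) = 24/20 = 6/5.

Hence the answer: 6/5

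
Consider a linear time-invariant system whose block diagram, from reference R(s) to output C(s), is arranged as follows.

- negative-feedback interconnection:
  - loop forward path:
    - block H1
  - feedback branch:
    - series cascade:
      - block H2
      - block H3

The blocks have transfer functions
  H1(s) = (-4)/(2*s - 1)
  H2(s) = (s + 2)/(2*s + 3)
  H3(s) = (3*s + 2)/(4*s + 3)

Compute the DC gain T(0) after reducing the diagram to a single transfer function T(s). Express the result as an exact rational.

Reducing step by step:

Step 1 - combine H2, H3 in series -> (3*s^2 + 8*s + 4)/(8*s^2 + 18*s + 9)
Step 2 - close the feedback loop around H1, (H2*H3) -> (-32*s^2 - 72*s - 36)/(16*s^3 + 16*s^2 - 32*s - 25)
That last expression is T(s); at s = 0 only the constant terms survive, so T(0) = -36/(-25) = 36/25.

Answer: 36/25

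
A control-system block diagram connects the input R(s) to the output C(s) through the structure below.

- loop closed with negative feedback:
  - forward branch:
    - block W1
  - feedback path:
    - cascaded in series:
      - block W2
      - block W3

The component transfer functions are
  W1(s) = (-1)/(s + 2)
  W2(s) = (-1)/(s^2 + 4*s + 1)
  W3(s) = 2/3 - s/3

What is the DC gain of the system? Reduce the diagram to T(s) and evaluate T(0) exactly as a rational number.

Reducing step by step:

Step 1 - reduce the series chain W2, W3 gives (s - 2)/(3*s^2 + 12*s + 3)
Step 2 - apply the feedback formula to W1, (W2*W3) gives (-3*s^2 - 12*s - 3)/(3*s^3 + 18*s^2 + 26*s + 8)
The step-2 result is T(s). Setting s = 0: T(0) = -3/8.

Answer: -3/8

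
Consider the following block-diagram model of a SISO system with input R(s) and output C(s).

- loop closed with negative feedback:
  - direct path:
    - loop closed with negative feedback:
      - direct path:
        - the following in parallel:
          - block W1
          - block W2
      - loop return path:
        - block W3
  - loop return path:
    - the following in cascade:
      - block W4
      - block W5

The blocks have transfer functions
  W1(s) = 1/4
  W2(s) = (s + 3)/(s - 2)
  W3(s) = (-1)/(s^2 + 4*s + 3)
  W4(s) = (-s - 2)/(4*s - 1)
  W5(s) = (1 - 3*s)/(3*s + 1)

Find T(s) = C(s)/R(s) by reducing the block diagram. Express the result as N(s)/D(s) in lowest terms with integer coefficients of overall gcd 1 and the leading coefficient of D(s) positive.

Step 1: reduce the parallel group W1, W2: (5*s + 10)/(4*s - 8)
Step 2: feedback reduction of (W1+W2), W3: (5*s^3 + 30*s^2 + 55*s + 30)/(4*s^3 + 8*s^2 - 25*s - 34)
Step 3: multiply W4, W5 (series): (3*s^2 + 5*s - 2)/(12*s^2 + s - 1)
Step 4: apply the feedback formula to [(W1+W2)/(1+(W1+W2)*W3)], (W4*W5), giving the overall T(s)

Hence the answer: (60*s^5 + 365*s^4 + 685*s^3 + 385*s^2 - 25*s - 30)/(63*s^5 + 215*s^4 + 9*s^3 - 136*s^2 + 31*s - 26)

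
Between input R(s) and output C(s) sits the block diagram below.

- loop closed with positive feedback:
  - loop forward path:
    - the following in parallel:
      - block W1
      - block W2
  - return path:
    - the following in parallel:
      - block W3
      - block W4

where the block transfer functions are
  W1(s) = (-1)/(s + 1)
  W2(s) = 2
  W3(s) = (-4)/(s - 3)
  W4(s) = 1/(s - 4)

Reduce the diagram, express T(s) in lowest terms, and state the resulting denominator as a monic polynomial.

(1) sum the parallel branches W1, W2, giving (2*s + 1)/(s + 1)
(2) combine W3, W4 in parallel, giving (13 - 3*s)/(s^2 - 7*s + 12)
(3) feedback reduction of (W1+W2), (W3+W4), giving (2*s^3 - 13*s^2 + 17*s + 12)/(s^3 - 18*s - 1)
Step 3 gives the fully reduced T(s), with no common factor left to cancel. The denominator is already monic (leading coefficient 1).

Therefore the answer is s^3 - 18*s - 1.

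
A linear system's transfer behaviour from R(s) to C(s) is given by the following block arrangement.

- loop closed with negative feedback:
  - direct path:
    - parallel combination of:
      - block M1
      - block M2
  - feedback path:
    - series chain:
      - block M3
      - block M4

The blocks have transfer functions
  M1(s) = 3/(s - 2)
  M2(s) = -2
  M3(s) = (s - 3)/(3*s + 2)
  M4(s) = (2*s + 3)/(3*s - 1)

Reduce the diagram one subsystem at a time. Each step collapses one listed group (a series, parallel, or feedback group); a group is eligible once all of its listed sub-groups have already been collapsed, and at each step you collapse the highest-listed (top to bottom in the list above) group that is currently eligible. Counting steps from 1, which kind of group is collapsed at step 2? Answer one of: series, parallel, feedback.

1. parallel reduction of M1, M2
2. combine M3, M4 in series
3. feedback reduction of (M1+M2), (M3*M4)
So the answer for step 2 is series.

Final answer: series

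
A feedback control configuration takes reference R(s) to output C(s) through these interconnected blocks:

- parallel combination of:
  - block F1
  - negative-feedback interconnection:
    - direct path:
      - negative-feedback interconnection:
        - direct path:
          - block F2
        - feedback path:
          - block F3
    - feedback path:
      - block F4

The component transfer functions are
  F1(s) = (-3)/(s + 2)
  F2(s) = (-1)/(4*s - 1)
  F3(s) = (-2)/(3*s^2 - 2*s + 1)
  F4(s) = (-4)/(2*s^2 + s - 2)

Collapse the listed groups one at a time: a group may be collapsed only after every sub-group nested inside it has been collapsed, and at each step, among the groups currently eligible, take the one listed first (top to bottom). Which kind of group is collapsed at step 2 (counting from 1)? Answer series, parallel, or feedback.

Answer: feedback

Working:
1. apply the feedback formula to F2, F3
2. close the feedback loop around [F2/(1+F2*F3)], F4
3. parallel reduction of F1, [[F2/(1+F2*F3)]/(1+[F2/(1+F2*F3)]*F4)]
So the answer for step 2 is feedback.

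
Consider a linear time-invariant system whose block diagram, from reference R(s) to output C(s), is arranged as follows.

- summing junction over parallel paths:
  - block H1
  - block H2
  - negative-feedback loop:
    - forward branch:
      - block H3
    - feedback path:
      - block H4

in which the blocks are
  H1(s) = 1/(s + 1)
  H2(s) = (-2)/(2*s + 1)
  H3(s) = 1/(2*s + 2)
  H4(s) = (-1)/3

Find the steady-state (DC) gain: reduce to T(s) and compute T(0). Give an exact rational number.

The answer is -2/5.

Reasoning:
1. feedback reduction of H3, H4, giving 3/(6*s + 5)
2. add H1, H2, [H3/(1+H3*H4)] (parallel), giving (6*s^2 + 3*s - 2)/(12*s^3 + 28*s^2 + 21*s + 5)
Evaluating the step-2 result (the overall T(s)) at s = 0 gives T(0) = -2/5.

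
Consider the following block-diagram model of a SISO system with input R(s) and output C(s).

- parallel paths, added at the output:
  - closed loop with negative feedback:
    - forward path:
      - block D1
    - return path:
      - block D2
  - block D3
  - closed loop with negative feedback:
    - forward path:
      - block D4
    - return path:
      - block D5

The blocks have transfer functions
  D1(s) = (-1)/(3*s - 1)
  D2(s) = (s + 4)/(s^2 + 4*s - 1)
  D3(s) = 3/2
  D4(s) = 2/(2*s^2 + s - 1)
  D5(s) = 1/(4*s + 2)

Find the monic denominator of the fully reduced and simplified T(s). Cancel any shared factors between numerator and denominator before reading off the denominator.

[1] reduce the feedback loop with forward D1 and return D2 = (-s^2 - 4*s + 1)/(3*s^3 + 11*s^2 - 8*s - 3)
[2] apply the feedback formula to D4, D5 = (4*s + 2)/(4*s^3 + 4*s^2 - s)
[3] parallel reduction of [D1/(1+D1*D2)], D3, [D4/(1+D4*D5)] = (36*s^6 + 160*s^5 + 11*s^4 - 87*s^3 - 16*s^2 - 49*s - 12)/(24*s^6 + 112*s^5 + 18*s^4 - 110*s^3 - 8*s^2 + 6*s)
T(s) is the step-3 result (common factors already cancelled). Leading coefficient of the denominator: 24. Divide through by 24 for the monic polynomial.

Final answer: s^6 + 14*s^5/3 + 3*s^4/4 - 55*s^3/12 - s^2/3 + s/4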